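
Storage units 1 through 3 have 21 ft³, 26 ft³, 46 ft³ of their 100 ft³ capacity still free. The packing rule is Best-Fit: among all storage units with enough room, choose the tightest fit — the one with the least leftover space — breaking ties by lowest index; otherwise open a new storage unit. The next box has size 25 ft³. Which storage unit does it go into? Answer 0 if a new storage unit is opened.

2

Storage units with room: storage unit 2 (26 ft³), storage unit 3 (46 ft³).
Tightest fit is storage unit 2 with 26 ft³ free.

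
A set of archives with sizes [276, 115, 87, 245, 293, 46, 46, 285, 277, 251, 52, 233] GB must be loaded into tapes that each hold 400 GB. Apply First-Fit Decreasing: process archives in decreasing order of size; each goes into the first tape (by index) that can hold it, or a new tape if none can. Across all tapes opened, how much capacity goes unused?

594

Sorted descending: 293, 285, 277, 276, 251, 245, 233, 115, 87, 52, 46, 46.
293 GB → tape 1 (remaining 107 GB)
285 GB → tape 2 (remaining 115 GB)
277 GB → tape 3 (remaining 123 GB)
276 GB → tape 4 (remaining 124 GB)
251 GB → tape 5 (remaining 149 GB)
245 GB → tape 6 (remaining 155 GB)
233 GB → tape 7 (remaining 167 GB)
115 GB → tape 2 (remaining 0 GB)
87 GB → tape 1 (remaining 20 GB)
52 GB → tape 3 (remaining 71 GB)
46 GB → tape 3 (remaining 25 GB)
46 GB → tape 4 (remaining 78 GB)
7 tapes × 400 GB = 2800 GB; used 2206 GB; unused 594 GB.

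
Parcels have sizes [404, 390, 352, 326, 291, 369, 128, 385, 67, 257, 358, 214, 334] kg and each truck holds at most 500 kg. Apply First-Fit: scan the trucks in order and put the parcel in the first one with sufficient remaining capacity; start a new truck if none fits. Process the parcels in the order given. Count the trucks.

10 trucks

Put 404 kg in truck 1; 96 kg remain.
Put 390 kg in truck 2; 110 kg remain.
Put 352 kg in truck 3; 148 kg remain.
Put 326 kg in truck 4; 174 kg remain.
Put 291 kg in truck 5; 209 kg remain.
Put 369 kg in truck 6; 131 kg remain.
Put 128 kg in truck 3; 20 kg remain.
Put 385 kg in truck 7; 115 kg remain.
Put 67 kg in truck 1; 29 kg remain.
Put 257 kg in truck 8; 243 kg remain.
Put 358 kg in truck 9; 142 kg remain.
Put 214 kg in truck 8; 29 kg remain.
Put 334 kg in truck 10; 166 kg remain.
Final trucks: [404,67] [390] [352,128] [326] [291] [369] [385] [257,214] [358] [334].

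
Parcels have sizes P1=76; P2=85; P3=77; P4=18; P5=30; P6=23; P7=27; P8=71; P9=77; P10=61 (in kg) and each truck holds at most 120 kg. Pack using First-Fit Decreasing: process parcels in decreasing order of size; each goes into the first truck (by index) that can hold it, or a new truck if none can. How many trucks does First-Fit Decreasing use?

Sorted descending: 85, 77, 77, 76, 71, 61, 30, 27, 23, 18.
truck 1: place 85 kg, 35 kg left
truck 2: place 77 kg, 43 kg left
truck 3: place 77 kg, 43 kg left
truck 4: place 76 kg, 44 kg left
truck 5: place 71 kg, 49 kg left
truck 6: place 61 kg, 59 kg left
truck 1: place 30 kg, 5 kg left
truck 2: place 27 kg, 16 kg left
truck 3: place 23 kg, 20 kg left
truck 3: place 18 kg, 2 kg left

6 trucks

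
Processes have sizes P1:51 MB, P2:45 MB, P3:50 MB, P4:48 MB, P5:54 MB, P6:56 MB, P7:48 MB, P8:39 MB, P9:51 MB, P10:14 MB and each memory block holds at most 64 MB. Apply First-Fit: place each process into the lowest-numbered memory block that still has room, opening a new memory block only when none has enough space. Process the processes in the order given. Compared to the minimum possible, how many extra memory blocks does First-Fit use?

First-Fit: [51] [45,14] [50] [48] [54] [56] [48] [39] [51] → 9 memory blocks.
9 processes exceed 32 MB (half the capacity), and no two of those can share a memory block, so at least 9 memory blocks are needed.
So 9 is already optimal.

0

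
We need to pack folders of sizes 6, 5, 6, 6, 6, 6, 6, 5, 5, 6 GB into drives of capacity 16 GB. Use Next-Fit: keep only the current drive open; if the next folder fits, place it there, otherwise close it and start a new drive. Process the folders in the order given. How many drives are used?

Put 6 GB in drive 1; 10 GB remain.
Put 5 GB in drive 1; 5 GB remain.
Put 6 GB in drive 2; 10 GB remain.
Put 6 GB in drive 2; 4 GB remain.
Put 6 GB in drive 3; 10 GB remain.
Put 6 GB in drive 3; 4 GB remain.
Put 6 GB in drive 4; 10 GB remain.
Put 5 GB in drive 4; 5 GB remain.
Put 5 GB in drive 4; 0 GB remain.
Put 6 GB in drive 5; 10 GB remain.
Final drives: [6,5] [6,6] [6,6] [6,5,5] [6].

5 drives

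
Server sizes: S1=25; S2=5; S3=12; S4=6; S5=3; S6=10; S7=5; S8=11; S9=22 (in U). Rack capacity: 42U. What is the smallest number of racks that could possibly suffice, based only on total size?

Total size = 25 + 5 + 12 + 6 + 3 + 10 + 5 + 11 + 22 = 99U.
⌈99 / 42⌉ = 3.

3 racks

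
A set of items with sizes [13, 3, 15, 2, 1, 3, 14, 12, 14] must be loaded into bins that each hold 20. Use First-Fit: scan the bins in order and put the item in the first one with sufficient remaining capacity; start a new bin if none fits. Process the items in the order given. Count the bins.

13 → bin 1 (remaining 7)
3 → bin 1 (remaining 4)
15 → bin 2 (remaining 5)
2 → bin 1 (remaining 2)
1 → bin 1 (remaining 1)
3 → bin 2 (remaining 2)
14 → bin 3 (remaining 6)
12 → bin 4 (remaining 8)
14 → bin 5 (remaining 6)

5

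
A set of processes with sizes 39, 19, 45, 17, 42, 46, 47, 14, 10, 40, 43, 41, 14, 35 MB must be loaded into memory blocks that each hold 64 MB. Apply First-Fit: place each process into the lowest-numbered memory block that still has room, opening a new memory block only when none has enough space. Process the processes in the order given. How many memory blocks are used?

9 memory blocks

memory block 1: place 39 MB, 25 MB left
memory block 1: place 19 MB, 6 MB left
memory block 2: place 45 MB, 19 MB left
memory block 2: place 17 MB, 2 MB left
memory block 3: place 42 MB, 22 MB left
memory block 4: place 46 MB, 18 MB left
memory block 5: place 47 MB, 17 MB left
memory block 3: place 14 MB, 8 MB left
memory block 4: place 10 MB, 8 MB left
memory block 6: place 40 MB, 24 MB left
memory block 7: place 43 MB, 21 MB left
memory block 8: place 41 MB, 23 MB left
memory block 5: place 14 MB, 3 MB left
memory block 9: place 35 MB, 29 MB left
Final memory blocks: [39,19] [45,17] [42,14] [46,10] [47,14] [40] [43] [41] [35].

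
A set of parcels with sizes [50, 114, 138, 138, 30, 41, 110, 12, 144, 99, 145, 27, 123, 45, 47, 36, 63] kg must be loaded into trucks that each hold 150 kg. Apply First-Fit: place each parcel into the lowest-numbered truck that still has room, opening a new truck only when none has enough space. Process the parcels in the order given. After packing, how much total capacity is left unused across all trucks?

138

truck 1: place 50 kg, 100 kg left
truck 2: place 114 kg, 36 kg left
truck 3: place 138 kg, 12 kg left
truck 4: place 138 kg, 12 kg left
truck 1: place 30 kg, 70 kg left
truck 1: place 41 kg, 29 kg left
truck 5: place 110 kg, 40 kg left
truck 1: place 12 kg, 17 kg left
truck 6: place 144 kg, 6 kg left
truck 7: place 99 kg, 51 kg left
truck 8: place 145 kg, 5 kg left
truck 2: place 27 kg, 9 kg left
truck 9: place 123 kg, 27 kg left
truck 7: place 45 kg, 6 kg left
truck 10: place 47 kg, 103 kg left
truck 5: place 36 kg, 4 kg left
truck 10: place 63 kg, 40 kg left
10 trucks × 150 kg = 1500 kg; used 1362 kg; unused 138 kg.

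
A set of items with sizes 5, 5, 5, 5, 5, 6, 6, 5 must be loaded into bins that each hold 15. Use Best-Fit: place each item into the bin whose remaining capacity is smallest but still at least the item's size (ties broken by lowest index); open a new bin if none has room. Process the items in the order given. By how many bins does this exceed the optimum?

0

Best-Fit: [5,5,5] [5,5,5] [6,6] → 3 bins.
Total size 42; any packing needs at least ⌈42/15⌉ = 3 bins.
So 3 is already optimal.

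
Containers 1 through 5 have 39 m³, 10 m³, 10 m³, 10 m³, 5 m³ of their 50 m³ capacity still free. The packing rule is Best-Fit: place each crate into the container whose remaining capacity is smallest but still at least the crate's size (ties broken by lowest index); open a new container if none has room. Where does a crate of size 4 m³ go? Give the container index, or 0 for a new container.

5

Containers with room: container 1 (39 m³), container 2 (10 m³), container 3 (10 m³), container 4 (10 m³), container 5 (5 m³).
Tightest fit is container 5 with 5 m³ free.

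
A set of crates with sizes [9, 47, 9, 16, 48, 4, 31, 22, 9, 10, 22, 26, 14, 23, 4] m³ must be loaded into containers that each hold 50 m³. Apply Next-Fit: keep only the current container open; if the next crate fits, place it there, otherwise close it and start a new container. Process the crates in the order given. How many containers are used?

8 containers

Put 9 m³ in container 1; 41 m³ remain.
Put 47 m³ in container 2; 3 m³ remain.
Put 9 m³ in container 3; 41 m³ remain.
Put 16 m³ in container 3; 25 m³ remain.
Put 48 m³ in container 4; 2 m³ remain.
Put 4 m³ in container 5; 46 m³ remain.
Put 31 m³ in container 5; 15 m³ remain.
Put 22 m³ in container 6; 28 m³ remain.
Put 9 m³ in container 6; 19 m³ remain.
Put 10 m³ in container 6; 9 m³ remain.
Put 22 m³ in container 7; 28 m³ remain.
Put 26 m³ in container 7; 2 m³ remain.
Put 14 m³ in container 8; 36 m³ remain.
Put 23 m³ in container 8; 13 m³ remain.
Put 4 m³ in container 8; 9 m³ remain.
Final containers: [9] [47] [9,16] [48] [4,31] [22,9,10] [22,26] [14,23,4].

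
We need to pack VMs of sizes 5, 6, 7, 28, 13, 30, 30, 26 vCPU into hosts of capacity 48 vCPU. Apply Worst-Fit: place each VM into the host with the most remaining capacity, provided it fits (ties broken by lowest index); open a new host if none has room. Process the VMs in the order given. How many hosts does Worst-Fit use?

Put 5 vCPU in host 1; 43 vCPU remain.
Put 6 vCPU in host 1; 37 vCPU remain.
Put 7 vCPU in host 1; 30 vCPU remain.
Put 28 vCPU in host 1; 2 vCPU remain.
Put 13 vCPU in host 2; 35 vCPU remain.
Put 30 vCPU in host 2; 5 vCPU remain.
Put 30 vCPU in host 3; 18 vCPU remain.
Put 26 vCPU in host 4; 22 vCPU remain.

4 hosts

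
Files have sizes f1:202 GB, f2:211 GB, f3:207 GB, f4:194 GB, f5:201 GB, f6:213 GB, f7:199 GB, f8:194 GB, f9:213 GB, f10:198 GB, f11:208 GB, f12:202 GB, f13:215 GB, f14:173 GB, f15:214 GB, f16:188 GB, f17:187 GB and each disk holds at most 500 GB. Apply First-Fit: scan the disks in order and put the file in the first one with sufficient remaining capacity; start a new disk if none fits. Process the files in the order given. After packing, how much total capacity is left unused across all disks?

disk 1: place f1 (202 GB), 298 GB left
disk 1: place f2 (211 GB), 87 GB left
disk 2: place f3 (207 GB), 293 GB left
disk 2: place f4 (194 GB), 99 GB left
disk 3: place f5 (201 GB), 299 GB left
disk 3: place f6 (213 GB), 86 GB left
disk 4: place f7 (199 GB), 301 GB left
disk 4: place f8 (194 GB), 107 GB left
disk 5: place f9 (213 GB), 287 GB left
disk 5: place f10 (198 GB), 89 GB left
disk 6: place f11 (208 GB), 292 GB left
disk 6: place f12 (202 GB), 90 GB left
disk 7: place f13 (215 GB), 285 GB left
disk 7: place f14 (173 GB), 112 GB left
disk 8: place f15 (214 GB), 286 GB left
disk 8: place f16 (188 GB), 98 GB left
disk 9: place f17 (187 GB), 313 GB left
9 disks × 500 GB = 4500 GB; used 3419 GB; unused 1081 GB.

1081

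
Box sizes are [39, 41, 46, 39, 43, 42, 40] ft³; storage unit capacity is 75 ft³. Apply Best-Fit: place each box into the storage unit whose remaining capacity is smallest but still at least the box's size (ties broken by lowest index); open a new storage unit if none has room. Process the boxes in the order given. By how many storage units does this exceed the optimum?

0

Best-Fit: [39] [41] [46] [39] [43] [42] [40] → 7 storage units.
7 boxes exceed 37.5 ft³ (half the capacity), and no two of those can share a storage unit, so at least 7 storage units are needed.
So 7 is already optimal.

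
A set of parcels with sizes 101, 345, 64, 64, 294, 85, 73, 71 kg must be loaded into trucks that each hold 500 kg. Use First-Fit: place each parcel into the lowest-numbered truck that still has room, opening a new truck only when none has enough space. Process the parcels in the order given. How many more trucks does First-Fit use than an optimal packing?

First-Fit: [101,345] [64,64,294,73] [85,71] → 3 trucks.
Total size 1097 kg; any packing needs at least ⌈1097/500⌉ = 3 trucks.
So 3 is already optimal.

0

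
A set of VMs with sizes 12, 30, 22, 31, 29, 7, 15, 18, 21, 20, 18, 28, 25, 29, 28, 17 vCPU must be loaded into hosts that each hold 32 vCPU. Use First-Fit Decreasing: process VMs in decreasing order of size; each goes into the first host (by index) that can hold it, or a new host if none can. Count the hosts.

13

Sorted descending: 31, 30, 29, 29, 28, 28, 25, 22, 21, 20, 18, 18, 17, 15, 12, 7.
Put 31 vCPU in host 1; 1 vCPU remain.
Put 30 vCPU in host 2; 2 vCPU remain.
Put 29 vCPU in host 3; 3 vCPU remain.
Put 29 vCPU in host 4; 3 vCPU remain.
Put 28 vCPU in host 5; 4 vCPU remain.
Put 28 vCPU in host 6; 4 vCPU remain.
Put 25 vCPU in host 7; 7 vCPU remain.
Put 22 vCPU in host 8; 10 vCPU remain.
Put 21 vCPU in host 9; 11 vCPU remain.
Put 20 vCPU in host 10; 12 vCPU remain.
Put 18 vCPU in host 11; 14 vCPU remain.
Put 18 vCPU in host 12; 14 vCPU remain.
Put 17 vCPU in host 13; 15 vCPU remain.
Put 15 vCPU in host 13; 0 vCPU remain.
Put 12 vCPU in host 10; 0 vCPU remain.
Put 7 vCPU in host 7; 0 vCPU remain.
Final hosts: [31] [30] [29] [29] [28] [28] [25,7] [22] [21] [20,12] [18] [18] [17,15].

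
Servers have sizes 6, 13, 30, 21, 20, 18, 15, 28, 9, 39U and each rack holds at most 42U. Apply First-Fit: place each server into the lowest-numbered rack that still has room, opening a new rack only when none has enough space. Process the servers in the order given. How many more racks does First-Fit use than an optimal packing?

First-Fit: [6,13,21] [30,9] [20,18] [15] [28] [39] → 6 racks.
Total size 199U; any packing needs at least ⌈199/42⌉ = 5 racks.
An optimal packing achieves that bound: [39] [30,9] [28,13] [21,20] [18,15,6] → 5 racks.
Excess: 6 − 5 = 1.

1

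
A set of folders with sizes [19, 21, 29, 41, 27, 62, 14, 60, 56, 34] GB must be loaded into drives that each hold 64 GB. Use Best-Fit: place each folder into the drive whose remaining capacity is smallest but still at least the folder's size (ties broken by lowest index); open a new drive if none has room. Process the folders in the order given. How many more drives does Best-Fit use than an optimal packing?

1

Best-Fit: [19,21] [29,27] [41,14] [62] [60] [56] [34] → 7 drives.
Total size 363 GB; any packing needs at least ⌈363/64⌉ = 6 drives.
An optimal packing achieves that bound: [62] [60] [56] [41,21] [34,29] [27,19,14] → 6 drives.
Excess: 7 − 6 = 1.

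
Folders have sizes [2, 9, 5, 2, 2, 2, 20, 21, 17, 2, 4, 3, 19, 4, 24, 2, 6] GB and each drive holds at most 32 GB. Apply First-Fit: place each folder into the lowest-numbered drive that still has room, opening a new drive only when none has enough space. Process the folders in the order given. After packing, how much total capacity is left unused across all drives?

48

drive 1: place 2 GB, 30 GB left
drive 1: place 9 GB, 21 GB left
drive 1: place 5 GB, 16 GB left
drive 1: place 2 GB, 14 GB left
drive 1: place 2 GB, 12 GB left
drive 1: place 2 GB, 10 GB left
drive 2: place 20 GB, 12 GB left
drive 3: place 21 GB, 11 GB left
drive 4: place 17 GB, 15 GB left
drive 1: place 2 GB, 8 GB left
drive 1: place 4 GB, 4 GB left
drive 1: place 3 GB, 1 GB left
drive 5: place 19 GB, 13 GB left
drive 2: place 4 GB, 8 GB left
drive 6: place 24 GB, 8 GB left
drive 2: place 2 GB, 6 GB left
drive 2: place 6 GB, 0 GB left
6 drives × 32 GB = 192 GB; used 144 GB; unused 48 GB.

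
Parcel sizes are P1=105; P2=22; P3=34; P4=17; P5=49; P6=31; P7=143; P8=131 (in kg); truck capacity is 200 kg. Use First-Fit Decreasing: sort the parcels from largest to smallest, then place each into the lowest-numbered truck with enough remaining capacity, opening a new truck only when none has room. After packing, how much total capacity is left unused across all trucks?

68

Sorted descending: 143, 131, 105, 49, 34, 31, 22, 17.
143 kg → truck 1 (remaining 57 kg)
131 kg → truck 2 (remaining 69 kg)
105 kg → truck 3 (remaining 95 kg)
49 kg → truck 1 (remaining 8 kg)
34 kg → truck 2 (remaining 35 kg)
31 kg → truck 2 (remaining 4 kg)
22 kg → truck 3 (remaining 73 kg)
17 kg → truck 3 (remaining 56 kg)
3 trucks × 200 kg = 600 kg; used 532 kg; unused 68 kg.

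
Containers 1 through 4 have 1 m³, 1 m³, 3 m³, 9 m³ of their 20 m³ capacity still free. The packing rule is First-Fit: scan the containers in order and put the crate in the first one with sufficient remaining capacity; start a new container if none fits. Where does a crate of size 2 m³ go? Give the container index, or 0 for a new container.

Containers with room: container 3 (3 m³), container 4 (9 m³).
The first with room is container 3.

3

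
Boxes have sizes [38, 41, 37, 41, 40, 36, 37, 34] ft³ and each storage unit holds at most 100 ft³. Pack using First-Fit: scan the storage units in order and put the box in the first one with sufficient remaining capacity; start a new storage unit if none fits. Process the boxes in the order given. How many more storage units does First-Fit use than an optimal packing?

0

First-Fit: [38,41] [37,41] [40,36] [37,34] → 4 storage units.
Total size 304 ft³; any packing needs at least ⌈304/100⌉ = 4 storage units.
So 4 is already optimal.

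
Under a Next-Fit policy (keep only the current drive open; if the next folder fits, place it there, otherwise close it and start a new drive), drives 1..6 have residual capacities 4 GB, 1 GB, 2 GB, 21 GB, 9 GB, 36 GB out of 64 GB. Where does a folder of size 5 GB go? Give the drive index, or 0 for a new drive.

6

Next-Fit only looks at drive 6, which has 36 GB free.
5 GB fits there.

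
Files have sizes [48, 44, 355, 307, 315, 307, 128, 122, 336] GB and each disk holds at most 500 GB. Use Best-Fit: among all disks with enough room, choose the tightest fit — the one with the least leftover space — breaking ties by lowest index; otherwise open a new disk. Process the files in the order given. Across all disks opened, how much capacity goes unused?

disk 1: place 48 GB, 452 GB left
disk 1: place 44 GB, 408 GB left
disk 1: place 355 GB, 53 GB left
disk 2: place 307 GB, 193 GB left
disk 3: place 315 GB, 185 GB left
disk 4: place 307 GB, 193 GB left
disk 3: place 128 GB, 57 GB left
disk 2: place 122 GB, 71 GB left
disk 5: place 336 GB, 164 GB left
5 disks × 500 GB = 2500 GB; used 1962 GB; unused 538 GB.

538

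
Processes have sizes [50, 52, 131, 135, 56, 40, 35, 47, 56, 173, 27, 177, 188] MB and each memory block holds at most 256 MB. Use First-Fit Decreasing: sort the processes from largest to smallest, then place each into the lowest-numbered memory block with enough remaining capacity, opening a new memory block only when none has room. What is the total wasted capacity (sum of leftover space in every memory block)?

113

Sorted descending: 188, 177, 173, 135, 131, 56, 56, 52, 50, 47, 40, 35, 27.
188 MB → memory block 1 (remaining 68 MB)
177 MB → memory block 2 (remaining 79 MB)
173 MB → memory block 3 (remaining 83 MB)
135 MB → memory block 4 (remaining 121 MB)
131 MB → memory block 5 (remaining 125 MB)
56 MB → memory block 1 (remaining 12 MB)
56 MB → memory block 2 (remaining 23 MB)
52 MB → memory block 3 (remaining 31 MB)
50 MB → memory block 4 (remaining 71 MB)
47 MB → memory block 4 (remaining 24 MB)
40 MB → memory block 5 (remaining 85 MB)
35 MB → memory block 5 (remaining 50 MB)
27 MB → memory block 3 (remaining 4 MB)
5 memory blocks × 256 MB = 1280 MB; used 1167 MB; unused 113 MB.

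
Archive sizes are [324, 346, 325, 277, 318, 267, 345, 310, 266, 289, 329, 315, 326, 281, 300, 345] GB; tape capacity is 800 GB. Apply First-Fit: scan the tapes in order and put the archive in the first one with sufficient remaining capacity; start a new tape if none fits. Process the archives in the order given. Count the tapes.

Put 324 GB in tape 1; 476 GB remain.
Put 346 GB in tape 1; 130 GB remain.
Put 325 GB in tape 2; 475 GB remain.
Put 277 GB in tape 2; 198 GB remain.
Put 318 GB in tape 3; 482 GB remain.
Put 267 GB in tape 3; 215 GB remain.
Put 345 GB in tape 4; 455 GB remain.
Put 310 GB in tape 4; 145 GB remain.
Put 266 GB in tape 5; 534 GB remain.
Put 289 GB in tape 5; 245 GB remain.
Put 329 GB in tape 6; 471 GB remain.
Put 315 GB in tape 6; 156 GB remain.
Put 326 GB in tape 7; 474 GB remain.
Put 281 GB in tape 7; 193 GB remain.
Put 300 GB in tape 8; 500 GB remain.
Put 345 GB in tape 8; 155 GB remain.
Final tapes: [324,346] [325,277] [318,267] [345,310] [266,289] [329,315] [326,281] [300,345].

8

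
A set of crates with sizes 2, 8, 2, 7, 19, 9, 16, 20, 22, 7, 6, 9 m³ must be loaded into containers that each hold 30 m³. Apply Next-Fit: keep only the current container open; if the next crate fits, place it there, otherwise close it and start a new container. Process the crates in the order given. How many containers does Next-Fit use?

container 1: place 2 m³, 28 m³ left
container 1: place 8 m³, 20 m³ left
container 1: place 2 m³, 18 m³ left
container 1: place 7 m³, 11 m³ left
container 2: place 19 m³, 11 m³ left
container 2: place 9 m³, 2 m³ left
container 3: place 16 m³, 14 m³ left
container 4: place 20 m³, 10 m³ left
container 5: place 22 m³, 8 m³ left
container 5: place 7 m³, 1 m³ left
container 6: place 6 m³, 24 m³ left
container 6: place 9 m³, 15 m³ left

6 containers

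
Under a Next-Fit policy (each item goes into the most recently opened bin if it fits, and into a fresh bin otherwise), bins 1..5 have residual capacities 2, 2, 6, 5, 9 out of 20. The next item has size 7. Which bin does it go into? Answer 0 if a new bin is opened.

5

Next-Fit only looks at bin 5, which has 9 free.
7 fits there.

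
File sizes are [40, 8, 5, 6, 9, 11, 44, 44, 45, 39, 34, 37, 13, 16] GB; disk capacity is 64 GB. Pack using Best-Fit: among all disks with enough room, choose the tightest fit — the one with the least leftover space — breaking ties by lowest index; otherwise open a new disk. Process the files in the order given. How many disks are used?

7

disk 1: place 40 GB, 24 GB left
disk 1: place 8 GB, 16 GB left
disk 1: place 5 GB, 11 GB left
disk 1: place 6 GB, 5 GB left
disk 2: place 9 GB, 55 GB left
disk 2: place 11 GB, 44 GB left
disk 2: place 44 GB, 0 GB left
disk 3: place 44 GB, 20 GB left
disk 4: place 45 GB, 19 GB left
disk 5: place 39 GB, 25 GB left
disk 6: place 34 GB, 30 GB left
disk 7: place 37 GB, 27 GB left
disk 4: place 13 GB, 6 GB left
disk 3: place 16 GB, 4 GB left
Final disks: [40,8,5,6] [9,11,44] [44,16] [45,13] [39] [34] [37].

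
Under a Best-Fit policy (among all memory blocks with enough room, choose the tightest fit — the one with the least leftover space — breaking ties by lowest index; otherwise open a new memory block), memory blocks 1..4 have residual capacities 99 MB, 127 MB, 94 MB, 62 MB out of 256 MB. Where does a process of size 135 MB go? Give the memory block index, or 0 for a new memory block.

0

No memory block has ≥ 135 MB free, so a new memory block is opened.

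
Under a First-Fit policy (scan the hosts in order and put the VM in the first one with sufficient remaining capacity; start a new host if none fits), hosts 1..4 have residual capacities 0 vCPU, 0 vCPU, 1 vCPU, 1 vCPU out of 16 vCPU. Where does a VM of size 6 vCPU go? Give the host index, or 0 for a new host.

0

No host has ≥ 6 vCPU free, so a new host is opened.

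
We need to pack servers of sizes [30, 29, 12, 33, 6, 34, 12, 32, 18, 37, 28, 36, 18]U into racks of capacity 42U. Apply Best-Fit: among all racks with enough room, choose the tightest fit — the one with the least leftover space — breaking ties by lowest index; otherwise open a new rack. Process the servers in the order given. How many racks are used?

9 racks

Put 30U in rack 1; 12U remain.
Put 29U in rack 2; 13U remain.
Put 12U in rack 1; 0U remain.
Put 33U in rack 3; 9U remain.
Put 6U in rack 3; 3U remain.
Put 34U in rack 4; 8U remain.
Put 12U in rack 2; 1U remain.
Put 32U in rack 5; 10U remain.
Put 18U in rack 6; 24U remain.
Put 37U in rack 7; 5U remain.
Put 28U in rack 8; 14U remain.
Put 36U in rack 9; 6U remain.
Put 18U in rack 6; 6U remain.
Final racks: [30,12] [29,12] [33,6] [34] [32] [18,18] [37] [28] [36].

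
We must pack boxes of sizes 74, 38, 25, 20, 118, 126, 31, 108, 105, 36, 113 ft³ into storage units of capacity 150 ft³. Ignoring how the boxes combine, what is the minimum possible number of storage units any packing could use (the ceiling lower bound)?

6

Total size = 74 + 38 + 25 + 20 + 118 + 126 + 31 + 108 + 105 + 36 + 113 = 794 ft³.
⌈794 / 150⌉ = 6.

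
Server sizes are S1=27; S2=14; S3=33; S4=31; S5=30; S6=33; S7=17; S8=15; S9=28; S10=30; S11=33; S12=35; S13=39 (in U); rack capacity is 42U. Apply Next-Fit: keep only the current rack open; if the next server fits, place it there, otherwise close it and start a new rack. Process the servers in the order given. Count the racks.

11

rack 1: place S1 (27U), 15U left
rack 1: place S2 (14U), 1U left
rack 2: place S3 (33U), 9U left
rack 3: place S4 (31U), 11U left
rack 4: place S5 (30U), 12U left
rack 5: place S6 (33U), 9U left
rack 6: place S7 (17U), 25U left
rack 6: place S8 (15U), 10U left
rack 7: place S9 (28U), 14U left
rack 8: place S10 (30U), 12U left
rack 9: place S11 (33U), 9U left
rack 10: place S12 (35U), 7U left
rack 11: place S13 (39U), 3U left
Final racks: [27,14] [33] [31] [30] [33] [17,15] [28] [30] [33] [35] [39].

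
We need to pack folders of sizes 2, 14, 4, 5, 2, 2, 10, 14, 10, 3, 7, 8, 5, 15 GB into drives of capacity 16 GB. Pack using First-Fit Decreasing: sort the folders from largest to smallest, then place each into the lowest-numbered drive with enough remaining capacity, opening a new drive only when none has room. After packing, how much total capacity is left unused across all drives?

11

Sorted descending: 15, 14, 14, 10, 10, 8, 7, 5, 5, 4, 3, 2, 2, 2.
Put 15 GB in drive 1; 1 GB remain.
Put 14 GB in drive 2; 2 GB remain.
Put 14 GB in drive 3; 2 GB remain.
Put 10 GB in drive 4; 6 GB remain.
Put 10 GB in drive 5; 6 GB remain.
Put 8 GB in drive 6; 8 GB remain.
Put 7 GB in drive 6; 1 GB remain.
Put 5 GB in drive 4; 1 GB remain.
Put 5 GB in drive 5; 1 GB remain.
Put 4 GB in drive 7; 12 GB remain.
Put 3 GB in drive 7; 9 GB remain.
Put 2 GB in drive 2; 0 GB remain.
Put 2 GB in drive 3; 0 GB remain.
Put 2 GB in drive 7; 7 GB remain.
7 drives × 16 GB = 112 GB; used 101 GB; unused 11 GB.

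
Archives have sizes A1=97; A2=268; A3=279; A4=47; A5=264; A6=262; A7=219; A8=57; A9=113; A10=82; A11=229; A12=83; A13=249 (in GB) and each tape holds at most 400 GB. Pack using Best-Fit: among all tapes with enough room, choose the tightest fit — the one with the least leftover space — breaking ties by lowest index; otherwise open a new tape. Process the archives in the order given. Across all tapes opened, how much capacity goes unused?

Put A1 (97 GB) in tape 1; 303 GB remain.
Put A2 (268 GB) in tape 1; 35 GB remain.
Put A3 (279 GB) in tape 2; 121 GB remain.
Put A4 (47 GB) in tape 2; 74 GB remain.
Put A5 (264 GB) in tape 3; 136 GB remain.
Put A6 (262 GB) in tape 4; 138 GB remain.
Put A7 (219 GB) in tape 5; 181 GB remain.
Put A8 (57 GB) in tape 2; 17 GB remain.
Put A9 (113 GB) in tape 3; 23 GB remain.
Put A10 (82 GB) in tape 4; 56 GB remain.
Put A11 (229 GB) in tape 6; 171 GB remain.
Put A12 (83 GB) in tape 6; 88 GB remain.
Put A13 (249 GB) in tape 7; 151 GB remain.
7 tapes × 400 GB = 2800 GB; used 2249 GB; unused 551 GB.

551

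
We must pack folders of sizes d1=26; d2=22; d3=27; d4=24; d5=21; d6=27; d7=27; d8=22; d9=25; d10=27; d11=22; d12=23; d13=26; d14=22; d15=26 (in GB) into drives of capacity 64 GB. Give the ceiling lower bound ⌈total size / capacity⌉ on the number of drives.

6 drives

Total size = 26 + 22 + 27 + 24 + 21 + 27 + 27 + 22 + 25 + 27 + 22 + 23 + 26 + 22 + 26 = 367 GB.
⌈367 / 64⌉ = 6.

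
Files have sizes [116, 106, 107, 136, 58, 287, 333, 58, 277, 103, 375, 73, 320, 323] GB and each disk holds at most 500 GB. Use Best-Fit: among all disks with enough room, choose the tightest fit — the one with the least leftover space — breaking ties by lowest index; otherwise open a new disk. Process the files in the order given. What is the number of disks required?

116 GB → disk 1 (remaining 384 GB)
106 GB → disk 1 (remaining 278 GB)
107 GB → disk 1 (remaining 171 GB)
136 GB → disk 1 (remaining 35 GB)
58 GB → disk 2 (remaining 442 GB)
287 GB → disk 2 (remaining 155 GB)
333 GB → disk 3 (remaining 167 GB)
58 GB → disk 2 (remaining 97 GB)
277 GB → disk 4 (remaining 223 GB)
103 GB → disk 3 (remaining 64 GB)
375 GB → disk 5 (remaining 125 GB)
73 GB → disk 2 (remaining 24 GB)
320 GB → disk 6 (remaining 180 GB)
323 GB → disk 7 (remaining 177 GB)
Final disks: [116,106,107,136] [58,287,58,73] [333,103] [277] [375] [320] [323].

7 disks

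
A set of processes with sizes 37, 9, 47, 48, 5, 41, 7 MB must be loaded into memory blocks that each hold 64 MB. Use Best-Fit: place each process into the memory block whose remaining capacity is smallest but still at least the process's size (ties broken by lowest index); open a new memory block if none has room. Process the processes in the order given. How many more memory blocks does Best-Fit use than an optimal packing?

0

Best-Fit: [37,9] [47] [48,5,7] [41] → 4 memory blocks.
Total size 194 MB; any packing needs at least ⌈194/64⌉ = 4 memory blocks.
So 4 is already optimal.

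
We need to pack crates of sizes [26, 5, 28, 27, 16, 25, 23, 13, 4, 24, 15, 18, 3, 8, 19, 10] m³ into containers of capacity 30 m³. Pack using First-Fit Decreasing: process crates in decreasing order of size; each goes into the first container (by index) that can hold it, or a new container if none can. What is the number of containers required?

Sorted descending: 28, 27, 26, 25, 24, 23, 19, 18, 16, 15, 13, 10, 8, 5, 4, 3.
container 1: place 28 m³, 2 m³ left
container 2: place 27 m³, 3 m³ left
container 3: place 26 m³, 4 m³ left
container 4: place 25 m³, 5 m³ left
container 5: place 24 m³, 6 m³ left
container 6: place 23 m³, 7 m³ left
container 7: place 19 m³, 11 m³ left
container 8: place 18 m³, 12 m³ left
container 9: place 16 m³, 14 m³ left
container 10: place 15 m³, 15 m³ left
container 9: place 13 m³, 1 m³ left
container 7: place 10 m³, 1 m³ left
container 8: place 8 m³, 4 m³ left
container 4: place 5 m³, 0 m³ left
container 3: place 4 m³, 0 m³ left
container 2: place 3 m³, 0 m³ left

10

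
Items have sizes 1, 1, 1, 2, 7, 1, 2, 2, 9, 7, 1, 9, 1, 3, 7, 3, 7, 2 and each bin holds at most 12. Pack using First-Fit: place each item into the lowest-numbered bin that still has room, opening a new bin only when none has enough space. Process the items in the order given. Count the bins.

1 → bin 1 (remaining 11)
1 → bin 1 (remaining 10)
1 → bin 1 (remaining 9)
2 → bin 1 (remaining 7)
7 → bin 1 (remaining 0)
1 → bin 2 (remaining 11)
2 → bin 2 (remaining 9)
2 → bin 2 (remaining 7)
9 → bin 3 (remaining 3)
7 → bin 2 (remaining 0)
1 → bin 3 (remaining 2)
9 → bin 4 (remaining 3)
1 → bin 3 (remaining 1)
3 → bin 4 (remaining 0)
7 → bin 5 (remaining 5)
3 → bin 5 (remaining 2)
7 → bin 6 (remaining 5)
2 → bin 5 (remaining 0)

6 bins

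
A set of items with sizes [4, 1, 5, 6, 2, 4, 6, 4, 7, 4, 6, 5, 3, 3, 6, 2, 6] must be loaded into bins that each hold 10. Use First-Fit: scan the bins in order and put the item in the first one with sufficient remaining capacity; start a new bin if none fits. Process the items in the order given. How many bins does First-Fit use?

9

4 → bin 1 (remaining 6)
1 → bin 1 (remaining 5)
5 → bin 1 (remaining 0)
6 → bin 2 (remaining 4)
2 → bin 2 (remaining 2)
4 → bin 3 (remaining 6)
6 → bin 3 (remaining 0)
4 → bin 4 (remaining 6)
7 → bin 5 (remaining 3)
4 → bin 4 (remaining 2)
6 → bin 6 (remaining 4)
5 → bin 7 (remaining 5)
3 → bin 5 (remaining 0)
3 → bin 6 (remaining 1)
6 → bin 8 (remaining 4)
2 → bin 2 (remaining 0)
6 → bin 9 (remaining 4)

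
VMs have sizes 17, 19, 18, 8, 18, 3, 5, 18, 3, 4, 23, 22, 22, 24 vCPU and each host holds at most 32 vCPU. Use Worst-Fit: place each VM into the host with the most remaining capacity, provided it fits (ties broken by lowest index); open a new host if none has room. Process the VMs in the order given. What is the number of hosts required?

9 hosts

host 1: place 17 vCPU, 15 vCPU left
host 2: place 19 vCPU, 13 vCPU left
host 3: place 18 vCPU, 14 vCPU left
host 1: place 8 vCPU, 7 vCPU left
host 4: place 18 vCPU, 14 vCPU left
host 3: place 3 vCPU, 11 vCPU left
host 4: place 5 vCPU, 9 vCPU left
host 5: place 18 vCPU, 14 vCPU left
host 5: place 3 vCPU, 11 vCPU left
host 2: place 4 vCPU, 9 vCPU left
host 6: place 23 vCPU, 9 vCPU left
host 7: place 22 vCPU, 10 vCPU left
host 8: place 22 vCPU, 10 vCPU left
host 9: place 24 vCPU, 8 vCPU left
Final hosts: [17,8] [19,4] [18,3] [18,5] [18,3] [23] [22] [22] [24].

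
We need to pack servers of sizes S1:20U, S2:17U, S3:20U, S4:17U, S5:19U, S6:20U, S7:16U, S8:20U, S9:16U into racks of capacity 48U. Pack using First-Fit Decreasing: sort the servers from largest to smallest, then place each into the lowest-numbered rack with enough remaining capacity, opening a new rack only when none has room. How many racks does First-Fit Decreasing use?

5 racks

Sorted descending: 20, 20, 20, 20, 19, 17, 17, 16, 16.
rack 1: place 20U, 28U left
rack 1: place 20U, 8U left
rack 2: place 20U, 28U left
rack 2: place 20U, 8U left
rack 3: place 19U, 29U left
rack 3: place 17U, 12U left
rack 4: place 17U, 31U left
rack 4: place 16U, 15U left
rack 5: place 16U, 32U left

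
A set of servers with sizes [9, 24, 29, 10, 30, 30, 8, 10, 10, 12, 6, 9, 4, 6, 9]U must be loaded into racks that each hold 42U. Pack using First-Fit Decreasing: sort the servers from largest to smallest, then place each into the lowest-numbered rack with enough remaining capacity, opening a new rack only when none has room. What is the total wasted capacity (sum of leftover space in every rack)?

Sorted descending: 30, 30, 29, 24, 12, 10, 10, 10, 9, 9, 9, 8, 6, 6, 4.
rack 1: place 30U, 12U left
rack 2: place 30U, 12U left
rack 3: place 29U, 13U left
rack 4: place 24U, 18U left
rack 1: place 12U, 0U left
rack 2: place 10U, 2U left
rack 3: place 10U, 3U left
rack 4: place 10U, 8U left
rack 5: place 9U, 33U left
rack 5: place 9U, 24U left
rack 5: place 9U, 15U left
rack 4: place 8U, 0U left
rack 5: place 6U, 9U left
rack 5: place 6U, 3U left
rack 6: place 4U, 38U left
6 racks × 42U = 252U; used 206U; unused 46U.

46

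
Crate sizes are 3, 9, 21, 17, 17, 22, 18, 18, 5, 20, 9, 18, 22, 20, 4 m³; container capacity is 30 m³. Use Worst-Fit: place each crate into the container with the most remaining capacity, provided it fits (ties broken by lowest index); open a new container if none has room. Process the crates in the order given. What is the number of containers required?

10 containers

3 m³ → container 1 (remaining 27 m³)
9 m³ → container 1 (remaining 18 m³)
21 m³ → container 2 (remaining 9 m³)
17 m³ → container 1 (remaining 1 m³)
17 m³ → container 3 (remaining 13 m³)
22 m³ → container 4 (remaining 8 m³)
18 m³ → container 5 (remaining 12 m³)
18 m³ → container 6 (remaining 12 m³)
5 m³ → container 3 (remaining 8 m³)
20 m³ → container 7 (remaining 10 m³)
9 m³ → container 5 (remaining 3 m³)
18 m³ → container 8 (remaining 12 m³)
22 m³ → container 9 (remaining 8 m³)
20 m³ → container 10 (remaining 10 m³)
4 m³ → container 6 (remaining 8 m³)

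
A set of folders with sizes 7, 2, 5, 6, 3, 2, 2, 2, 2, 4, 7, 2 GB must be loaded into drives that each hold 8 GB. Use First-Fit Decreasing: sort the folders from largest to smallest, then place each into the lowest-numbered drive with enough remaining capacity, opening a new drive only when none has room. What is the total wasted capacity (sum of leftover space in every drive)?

Sorted descending: 7, 7, 6, 5, 4, 3, 2, 2, 2, 2, 2, 2.
drive 1: place 7 GB, 1 GB left
drive 2: place 7 GB, 1 GB left
drive 3: place 6 GB, 2 GB left
drive 4: place 5 GB, 3 GB left
drive 5: place 4 GB, 4 GB left
drive 4: place 3 GB, 0 GB left
drive 3: place 2 GB, 0 GB left
drive 5: place 2 GB, 2 GB left
drive 5: place 2 GB, 0 GB left
drive 6: place 2 GB, 6 GB left
drive 6: place 2 GB, 4 GB left
drive 6: place 2 GB, 2 GB left
6 drives × 8 GB = 48 GB; used 44 GB; unused 4 GB.

4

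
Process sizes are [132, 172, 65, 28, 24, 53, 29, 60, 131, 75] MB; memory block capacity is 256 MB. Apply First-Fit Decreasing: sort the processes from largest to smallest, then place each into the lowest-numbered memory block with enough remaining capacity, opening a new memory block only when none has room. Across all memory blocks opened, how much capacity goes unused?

Sorted descending: 172, 132, 131, 75, 65, 60, 53, 29, 28, 24.
memory block 1: place 172 MB, 84 MB left
memory block 2: place 132 MB, 124 MB left
memory block 3: place 131 MB, 125 MB left
memory block 1: place 75 MB, 9 MB left
memory block 2: place 65 MB, 59 MB left
memory block 3: place 60 MB, 65 MB left
memory block 2: place 53 MB, 6 MB left
memory block 3: place 29 MB, 36 MB left
memory block 3: place 28 MB, 8 MB left
memory block 4: place 24 MB, 232 MB left
4 memory blocks × 256 MB = 1024 MB; used 769 MB; unused 255 MB.

255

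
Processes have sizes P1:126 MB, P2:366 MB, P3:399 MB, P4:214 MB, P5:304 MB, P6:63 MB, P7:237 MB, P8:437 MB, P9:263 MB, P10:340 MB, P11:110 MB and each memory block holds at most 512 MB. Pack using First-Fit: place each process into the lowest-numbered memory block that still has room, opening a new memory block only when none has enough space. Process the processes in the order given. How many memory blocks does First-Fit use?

7

Put P1 (126 MB) in memory block 1; 386 MB remain.
Put P2 (366 MB) in memory block 1; 20 MB remain.
Put P3 (399 MB) in memory block 2; 113 MB remain.
Put P4 (214 MB) in memory block 3; 298 MB remain.
Put P5 (304 MB) in memory block 4; 208 MB remain.
Put P6 (63 MB) in memory block 2; 50 MB remain.
Put P7 (237 MB) in memory block 3; 61 MB remain.
Put P8 (437 MB) in memory block 5; 75 MB remain.
Put P9 (263 MB) in memory block 6; 249 MB remain.
Put P10 (340 MB) in memory block 7; 172 MB remain.
Put P11 (110 MB) in memory block 4; 98 MB remain.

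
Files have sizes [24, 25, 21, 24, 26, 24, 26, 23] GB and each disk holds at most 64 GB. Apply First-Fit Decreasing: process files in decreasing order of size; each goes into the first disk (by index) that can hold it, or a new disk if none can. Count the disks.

Sorted descending: 26, 26, 25, 24, 24, 24, 23, 21.
26 GB → disk 1 (remaining 38 GB)
26 GB → disk 1 (remaining 12 GB)
25 GB → disk 2 (remaining 39 GB)
24 GB → disk 2 (remaining 15 GB)
24 GB → disk 3 (remaining 40 GB)
24 GB → disk 3 (remaining 16 GB)
23 GB → disk 4 (remaining 41 GB)
21 GB → disk 4 (remaining 20 GB)
Final disks: [26,26] [25,24] [24,24] [23,21].

4 disks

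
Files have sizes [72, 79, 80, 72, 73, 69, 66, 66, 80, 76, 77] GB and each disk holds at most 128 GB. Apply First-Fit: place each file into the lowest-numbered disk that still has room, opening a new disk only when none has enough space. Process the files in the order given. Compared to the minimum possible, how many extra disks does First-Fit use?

First-Fit: [72] [79] [80] [72] [73] [69] [66] [66] [80] [76] [77] → 11 disks.
11 files exceed 64 GB (half the capacity), and no two of those can share a disk, so at least 11 disks are needed.
So 11 is already optimal.

0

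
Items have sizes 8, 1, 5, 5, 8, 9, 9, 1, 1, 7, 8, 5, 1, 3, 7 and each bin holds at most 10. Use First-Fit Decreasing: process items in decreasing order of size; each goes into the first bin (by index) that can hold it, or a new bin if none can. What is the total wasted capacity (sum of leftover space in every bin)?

Sorted descending: 9, 9, 8, 8, 8, 7, 7, 5, 5, 5, 3, 1, 1, 1, 1.
Put 9 in bin 1; 1 remain.
Put 9 in bin 2; 1 remain.
Put 8 in bin 3; 2 remain.
Put 8 in bin 4; 2 remain.
Put 8 in bin 5; 2 remain.
Put 7 in bin 6; 3 remain.
Put 7 in bin 7; 3 remain.
Put 5 in bin 8; 5 remain.
Put 5 in bin 8; 0 remain.
Put 5 in bin 9; 5 remain.
Put 3 in bin 6; 0 remain.
Put 1 in bin 1; 0 remain.
Put 1 in bin 2; 0 remain.
Put 1 in bin 3; 1 remain.
Put 1 in bin 3; 0 remain.
9 bins × 10 = 90; used 78; unused 12.

12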